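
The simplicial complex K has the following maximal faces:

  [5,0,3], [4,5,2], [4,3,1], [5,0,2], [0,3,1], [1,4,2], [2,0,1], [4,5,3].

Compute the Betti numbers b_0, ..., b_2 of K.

Take the total order 0 < 1 < 2 < 3 < 4 < 5 on the vertex set. Then K (dimension 2) consists of the simplices:

  0-simplices (6): [0], [1], [2], [3], [4], [5]
  1-simplices (12): [0,1], [0,2], [0,3], [0,5], [1,2], [1,3], [1,4], [2,4], [2,5], [3,4], [3,5], [4,5]
  2-simplices (8): [0,1,2], [0,1,3], [0,2,5], [0,3,5], [1,2,4], [1,3,4], [2,4,5], [3,4,5]

giving chain groups C_0 ≅ Z^6, C_1 ≅ Z^12, C_2 ≅ Z^8.

Boundary ∂_1: C_1 → C_0 maps an edge to its endpoints' difference, ∂[p,q] = q − p. For instance
  ∂[3,5] = [5] − [3].
The resulting 6×12 matrix has rank 5, and its Smith normal form has invariant factors (1,1,1,1,1).

Boundary ∂_2: C_2 → C_1 sends each 2-simplex [p,q,r] to [q,r] − [p,r] + [p,q]. For instance
  ∂[0,2,5] = [2,5] − [0,5] + [0,2],
  ∂[1,2,4] = [2,4] − [1,4] + [1,2].
As a 12×8 matrix over Z this has rank 7, with invariant factors (1,1,1,1,1,1,1).

Computing H_k = (kernel of ∂_k) / (image of ∂_{k+1}):

  H_0: rank C_0 − rank ∂_1 = 6 − 5 = 1, and the invariant factors of ∂_1 are all 1, so H_0 ≅ Z.
  H_1: rank ker ∂_1 − rank ∂_2 = (12 − 5) − 7 = 0, and the invariant factors of ∂_2 are all 1, so H_1 ≅ 0.
  H_2: rank ker ∂_2 − rank ∂_3 = (8 − 7) − 0 = 1, and there is no ∂_3, so H_2 ≅ Z.

(K is a triangulation of the 2-sphere S^2.)

Hence the Betti numbers are b_0 = 1, b_1 = 0, b_2 = 1.

b_0 = 1, b_1 = 0, b_2 = 1.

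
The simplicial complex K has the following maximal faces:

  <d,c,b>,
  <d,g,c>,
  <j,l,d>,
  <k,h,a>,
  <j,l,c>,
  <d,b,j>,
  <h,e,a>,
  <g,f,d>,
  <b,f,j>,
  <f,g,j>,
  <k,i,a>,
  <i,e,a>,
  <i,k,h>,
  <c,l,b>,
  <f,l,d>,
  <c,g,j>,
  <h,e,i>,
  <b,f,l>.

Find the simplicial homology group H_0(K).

Order the vertices as a < b < c < d < e < f < g < h < i < j < k < l. Listing each simplex with vertices in this order, K has dimension 2 with simplices:

  0-simplices (12): a, b, c, d, e, f, g, h, i, j, k, l
  1-simplices (27): ae, ah, ai, ak, bc, bd, bf, bj, bl, cd, cg, cj, cl, df, dg, dj, dl, eh, ei, fg, fj, fl, gj, hi, hk, ik, jl
  2-simplices (18): aeh, aei, ahk, aik, bcd, bcl, bdj, bfj, bfl, cdg, cgj, cjl, dfg, dfl, djl, ehi, fgj, hik

giving chain groups C_0 ≅ Z^12, C_1 ≅ Z^27, C_2 ≅ Z^18.

The boundary map ∂_1: C_1 → C_0 sends each edge [p,q] (with p < q) to q − p. For instance
  ∂bf = f − b.
The 12×27 boundary matrix has rank 10 and Smith normal form diag(1,1,1,1,1,1,1,1,1,1).

∂_2: C_2 → C_1 acts by ∂[p,q,r] = [q,r] − [p,r] + [p,q]. For instance
  ∂hik = ik − hk + hi,
  ∂bdj = dj − bj + bd.
The resulting 27×18 matrix has rank 17, and its Smith normal form has invariant factors (1,1,1,1,1,1,1,1,1,1,1,1,1,1,1,1,2).

Computing H_k = (kernel of ∂_k) / (image of ∂_{k+1}):

  H_0: rank C_0 − rank ∂_1 = 12 − 10 = 2, and the invariant factors of ∂_1 are all 1, so H_0 = Z^2.

(K is a triangulation of the disjoint union of the real projective plane RP^2 and the 2-sphere S^2.)

H_0 ≅ Z^2.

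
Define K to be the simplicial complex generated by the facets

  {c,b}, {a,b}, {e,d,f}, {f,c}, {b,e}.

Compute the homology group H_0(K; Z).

Take the total order a < b < c < d < e < f on the vertex set. Then K (dimension 2) consists of the simplices:

  0-simplices (6): a, b, c, d, e, f
  1-simplices (7): ab, bc, be, cf, de, df, ef
  2-simplices (1): def

giving chain groups C_0 ≅ Z^6, C_1 ≅ Z^7, C_2 ≅ Z^1.

∂_1: C_1 → C_0 maps an edge to its endpoints' difference, ∂[p,q] = q − p.
This gives a 6×7 integer matrix of rank 5; reducing to Smith normal form yields diagonal entries (1,1,1,1,1).

Boundary ∂_2: C_2 → C_1 sends each 2-simplex [p,q,r] to [q,r] − [p,r] + [p,q]. For instance
  ∂def = ef − df + de.
As a 7×1 matrix over Z this has rank 1, with invariant factors (1).

Computing H_k = (kernel of ∂_k) / (image of ∂_{k+1}):

  H_0: rank C_0 − rank ∂_1 = 6 − 5 = 1, and the invariant factors of ∂_1 are all 1, so H_0 ≅ Z.

H_0 = Z.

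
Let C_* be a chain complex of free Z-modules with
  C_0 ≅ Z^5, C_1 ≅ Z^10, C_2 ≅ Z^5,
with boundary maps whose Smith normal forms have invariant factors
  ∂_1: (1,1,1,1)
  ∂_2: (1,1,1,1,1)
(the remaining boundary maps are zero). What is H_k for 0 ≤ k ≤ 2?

H_0 ≅ Z,  H_1 ≅ Z,  H_2 = 0.

H_0: b_0 = 5 − 0 − 4 = 1; torsion from ∂_1 factors > 1: none. So H_0 ≅ Z.
H_1: b_1 = 10 − 4 − 5 = 1; torsion from ∂_2 factors > 1: none. So H_1 ≅ Z.
H_2: b_2 = 5 − 5 − 0 = 0; torsion from ∂_3 factors > 1: none. So H_2 ≅ 0.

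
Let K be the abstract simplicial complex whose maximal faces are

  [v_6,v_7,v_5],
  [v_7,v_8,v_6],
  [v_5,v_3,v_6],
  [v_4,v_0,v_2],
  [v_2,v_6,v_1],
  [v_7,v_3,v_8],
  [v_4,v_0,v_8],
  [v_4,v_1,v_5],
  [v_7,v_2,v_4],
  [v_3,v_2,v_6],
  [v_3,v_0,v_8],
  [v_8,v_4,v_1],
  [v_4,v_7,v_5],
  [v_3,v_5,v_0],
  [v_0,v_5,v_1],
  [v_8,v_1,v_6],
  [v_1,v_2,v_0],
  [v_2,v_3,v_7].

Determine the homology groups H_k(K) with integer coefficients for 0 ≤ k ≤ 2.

H_0 ≅ Z,  H_1 ≅ Z × Z/2,  H_2 = 0.

Order the vertices as v_0 < v_1 < v_2 < v_3 < v_4 < v_5 < v_6 < v_7 < v_8. Listing each simplex with vertices in this order, K has dimension 2 with simplices:

  0-simplices (9): [v_0], [v_1], [v_2], [v_3], [v_4], [v_5], [v_6], [v_7], [v_8]
  1-simplices (27): (27 of them)
  2-simplices (18): (18 of them)

giving chain groups C_0 ≅ Z^9, C_1 ≅ Z^27, C_2 ≅ Z^18.

The boundary map ∂_1: C_1 → C_0 sends each edge [p,q] (with p < q) to q − p.
This gives a 9×27 integer matrix of rank 8; reducing to Smith normal form yields diagonal entries (1,1,1,1,1,1,1,1).

Boundary ∂_2: C_2 → C_1 acts by ∂[p,q,r] = [q,r] − [p,r] + [p,q]. For instance
  ∂[v_3,v_5,v_6] = [v_5,v_6] − [v_3,v_6] + [v_3,v_5],
  ∂[v_1,v_4,v_5] = [v_4,v_5] − [v_1,v_5] + [v_1,v_4].
This gives a 27×18 integer matrix of rank 18; reducing to Smith normal form yields diagonal entries (1,1,1,1,1,1,1,1,1,1,1,1,1,1,1,1,1,2).

Computing H_k = (kernel of ∂_k) / (image of ∂_{k+1}):

  H_0: rank C_0 − rank ∂_1 = 9 − 8 = 1, and the invariant factors of ∂_1 are all 1, so H_0 = Z.
  H_1: rank ker ∂_1 − rank ∂_2 = (27 − 8) − 18 = 1, and ∂_2 has invariant factor 2 > 1, so H_1 = Z × Z/2.
  H_2: rank ker ∂_2 − rank ∂_3 = (18 − 18) − 0 = 0, and there is no ∂_3, so H_2 = 0.

As a check, the Euler characteristic is 9 − 27 + 18 = 0, which agrees with 1 − 1 + 0 = 0.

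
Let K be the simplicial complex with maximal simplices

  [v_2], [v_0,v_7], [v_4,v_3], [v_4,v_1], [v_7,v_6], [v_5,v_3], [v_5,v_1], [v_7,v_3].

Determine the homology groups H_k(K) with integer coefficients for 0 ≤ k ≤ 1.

Fix the vertex order v_0 < v_1 < v_2 < v_3 < v_4 < v_5 < v_6 < v_7 and write every simplex with vertices in increasing order. Then dim K = 1 and the simplices of K are:

  0-simplices (8): [v_0], [v_1], [v_2], [v_3], [v_4], [v_5], [v_6], [v_7]
  1-simplices (7): [v_0,v_7], [v_1,v_4], [v_1,v_5], [v_3,v_4], [v_3,v_5], [v_3,v_7], [v_6,v_7]

giving chain groups C_0 ≅ Z^8, C_1 ≅ Z^7.

∂_1: C_1 → C_0 is given by ∂[p,q] = [q] − [p].
The 8×7 boundary matrix has rank 6 and Smith normal form diag(1,1,1,1,1,1).

Now H_k = ker ∂_k / im ∂_{k+1}, so:

  H_0: rank C_0 − rank ∂_1 = 8 − 6 = 2, and the invariant factors of ∂_1 are all 1, so H_0 ≅ Z^2.
  H_1: rank ker ∂_1 − rank ∂_2 = (7 − 6) − 0 = 1, and there is no ∂_2, so H_1 ≅ Z.

H_0 = Z^2,  H_1 = Z.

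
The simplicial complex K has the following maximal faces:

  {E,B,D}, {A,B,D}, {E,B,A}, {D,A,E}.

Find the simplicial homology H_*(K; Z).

H_0 ≅ Z,  H_1 = 0,  H_2 ≅ Z.

We work with the vertex ordering A < B < D < E. The simplices of K, each written with vertices in increasing order, are:

  0-simplices (4): A, B, D, E
  1-simplices (6): AB, AD, AE, BD, BE, DE
  2-simplices (4): ABD, ABE, ADE, BDE

giving chain groups C_0 ≅ Z^4, C_1 ≅ Z^6, C_2 ≅ Z^4.

Boundary ∂_1: C_1 → C_0 sends each edge [p,q] (with p < q) to q − p.
As a 4×6 matrix over Z this has rank 3, with invariant factors (1,1,1).

Boundary ∂_2: C_2 → C_1 maps a triangle to the signed sum of its edges. For instance
  ∂ABE = BE − AE + AB,
  ∂BDE = DE − BE + BD.
This gives a 6×4 integer matrix of rank 3; reducing to Smith normal form yields diagonal entries (1,1,1).

Reading off H_k = ker ∂_k / im ∂_{k+1}:

  H_0: rank C_0 − rank ∂_1 = 4 − 3 = 1, and the invariant factors of ∂_1 are all 1, so H_0 = Z.
  H_1: rank ker ∂_1 − rank ∂_2 = (6 − 3) − 3 = 0, and the invariant factors of ∂_2 are all 1, so H_1 = 0.
  H_2: rank ker ∂_2 − rank ∂_3 = (4 − 3) − 0 = 1, and there is no ∂_3, so H_2 = Z.

As a check, the Euler characteristic is 4 − 6 + 4 = 2, which agrees with 1 − 0 + 1 = 2.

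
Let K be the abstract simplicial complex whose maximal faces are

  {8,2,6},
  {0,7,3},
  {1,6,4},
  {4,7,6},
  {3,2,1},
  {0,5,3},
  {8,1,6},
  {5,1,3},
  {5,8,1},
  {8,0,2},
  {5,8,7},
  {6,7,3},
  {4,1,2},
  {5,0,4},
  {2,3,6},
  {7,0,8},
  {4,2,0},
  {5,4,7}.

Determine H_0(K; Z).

Fix the vertex order 0 < 1 < 2 < 3 < 4 < 5 < 6 < 7 < 8 and write every simplex with vertices in increasing order. Then dim K = 2 and the simplices of K are:

  0-simplices (9): [0], [1], [2], [3], [4], [5], [6], [7], [8]
  1-simplices (27): (27 of them)
  2-simplices (18): [0,2,4], [0,2,8], [0,3,5], [0,3,7], [0,4,5], [0,7,8], [1,2,3], [1,2,4], [1,3,5], [1,4,6], [1,5,8], [1,6,8], [2,3,6], [2,6,8], [3,6,7], [4,5,7], [4,6,7], [5,7,8]

giving chain groups C_0 ≅ Z^9, C_1 ≅ Z^27, C_2 ≅ Z^18.

The boundary map ∂_1: C_1 → C_0 is given by ∂[p,q] = [q] − [p]. For instance
  ∂[6,7] = [7] − [6].
As a 9×27 matrix over Z this has rank 8, with invariant factors (1,1,1,1,1,1,1,1).

∂_2: C_2 → C_1 maps a triangle to the signed sum of its edges. For instance
  ∂[1,5,8] = [5,8] − [1,8] + [1,5],
  ∂[0,4,5] = [4,5] − [0,5] + [0,4].
The 27×18 boundary matrix has rank 18 and Smith normal form diag(1,1,1,1,1,1,1,1,1,1,1,1,1,1,1,1,1,2).

Now H_k = ker ∂_k / im ∂_{k+1}, so:

  H_0: rank C_0 − rank ∂_1 = 9 − 8 = 1, and the invariant factors of ∂_1 are all 1, so H_0 ≅ Z.

H_0 ≅ Z.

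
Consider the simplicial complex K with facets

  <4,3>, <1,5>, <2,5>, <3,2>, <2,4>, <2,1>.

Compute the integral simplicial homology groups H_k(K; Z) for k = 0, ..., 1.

Order the vertices as 1 < 2 < 3 < 4 < 5. Listing each simplex with vertices in this order, K has dimension 1 with simplices:

  0-simplices (5): [1], [2], [3], [4], [5]
  1-simplices (6): [1,2], [1,5], [2,3], [2,4], [2,5], [3,4]

so the chain groups are C_0 ≅ Z^5, C_1 ≅ Z^6.

∂_1: C_1 → C_0 maps an edge to its endpoints' difference, ∂[p,q] = q − p. For instance
  ∂[2,4] = [4] − [2].
The 5×6 boundary matrix has rank 4 and Smith normal form diag(1,1,1,1).

Reading off H_k = ker ∂_k / im ∂_{k+1}:

  H_0: rank C_0 − rank ∂_1 = 5 − 4 = 1, and the invariant factors of ∂_1 are all 1, so H_0 ≅ Z.
  H_1: rank ker ∂_1 − rank ∂_2 = (6 − 4) − 0 = 2, and there is no ∂_2, so H_1 ≅ Z^2.

As a check, the Euler characteristic is 5 − 6 = -1, which agrees with 1 − 2 = -1.
(K is a triangulation of a wedge of 2 circles.)

H_0 = Z,  H_1 = Z^2.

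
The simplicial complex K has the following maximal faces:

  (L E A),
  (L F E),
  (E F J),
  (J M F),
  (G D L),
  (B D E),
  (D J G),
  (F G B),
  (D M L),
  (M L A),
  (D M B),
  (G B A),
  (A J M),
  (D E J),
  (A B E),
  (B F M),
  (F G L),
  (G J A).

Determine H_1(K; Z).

Order the vertices as A < B < D < E < F < G < J < L < M. Listing each simplex with vertices in this order, K has dimension 2 with simplices:

  0-simplices (9): A, B, D, E, F, G, J, L, M
  1-simplices (27): AB, AE, AG, AJ, AL, AM, BD, BE, BF, BG, BM, DE, DG, DJ, DL, DM, EF, EJ, EL, FG, FJ, FL, FM, GJ, GL, JM, LM
  2-simplices (18): ABE, ABG, AEL, AGJ, AJM, ALM, BDE, BDM, BFG, BFM, DEJ, DGJ, DGL, DLM, EFJ, EFL, FGL, FJM

so the chain groups are C_0 ≅ Z^9, C_1 ≅ Z^27, C_2 ≅ Z^18.

∂_1: C_1 → C_0 sends each edge [p,q] (with p < q) to q − p. For instance
  ∂FJ = J − F.
The resulting 9×27 matrix has rank 8, and its Smith normal form has invariant factors (1,1,1,1,1,1,1,1).

∂_2: C_2 → C_1 sends each 2-simplex [p,q,r] to [q,r] − [p,r] + [p,q]. For instance
  ∂AGJ = GJ − AJ + AG,
  ∂ABE = BE − AE + AB.
This gives a 27×18 integer matrix of rank 17; reducing to Smith normal form yields diagonal entries (1,1,1,1,1,1,1,1,1,1,1,1,1,1,1,1,1).

Now H_k = ker ∂_k / im ∂_{k+1}, so:

  H_1: rank ker ∂_1 − rank ∂_2 = (27 − 8) − 17 = 2, and the invariant factors of ∂_2 are all 1, so H_1 = Z^2.

H_1 ≅ Z^2.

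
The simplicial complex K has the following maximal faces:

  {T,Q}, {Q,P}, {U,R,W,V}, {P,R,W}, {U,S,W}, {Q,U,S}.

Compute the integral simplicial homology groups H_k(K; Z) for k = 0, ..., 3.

H_0 ≅ Z,  H_1 ≅ Z,  H_2 = 0,  H_3 = 0.

Order the vertices as P < Q < R < S < T < U < V < W. Listing each simplex with vertices in this order, K has dimension 3 with simplices:

  0-simplices (8): P, Q, R, S, T, U, V, W
  1-simplices (14): PQ, PR, PW, QS, QT, QU, RU, RV, RW, SU, SW, UV, UW, VW
  2-simplices (7): PRW, QSU, RUV, RUW, RVW, SUW, UVW
  3-simplices (1): RUVW

so the chain groups are C_0 ≅ Z^8, C_1 ≅ Z^14, C_2 ≅ Z^7, C_3 ≅ Z^1.

Boundary ∂_1: C_1 → C_0 sends each edge [p,q] (with p < q) to q − p. For instance
  ∂SW = W − S.
As a 8×14 matrix over Z this has rank 7, with invariant factors (1,1,1,1,1,1,1).

Boundary ∂_2: C_2 → C_1 sends each 2-simplex [p,q,r] to [q,r] − [p,r] + [p,q]. For instance
  ∂QSU = SU − QU + QS,
  ∂RUW = UW − RW + RU.
This gives a 14×7 integer matrix of rank 6; reducing to Smith normal form yields diagonal entries (1,1,1,1,1,1).

The boundary map ∂_3: C_3 → C_2 sends each 3-simplex σ to the alternating sum Σ_i (−1)^i (σ with its i-th vertex removed). For instance
  ∂RUVW = UVW − RVW + RUW − RUV.
This gives a 7×1 integer matrix of rank 1; reducing to Smith normal form yields diagonal entries (1).

From H_k ≅ ker(∂_k) / im(∂_{k+1}) we obtain:

  H_0: rank C_0 − rank ∂_1 = 8 − 7 = 1, and the invariant factors of ∂_1 are all 1, so H_0 = Z.
  H_1: rank ker ∂_1 − rank ∂_2 = (14 − 7) − 6 = 1, and the invariant factors of ∂_2 are all 1, so H_1 = Z.
  H_2: rank ker ∂_2 − rank ∂_3 = (7 − 6) − 1 = 0, and the invariant factors of ∂_3 are all 1, so H_2 = 0.
  H_3: rank ker ∂_3 − rank ∂_4 = (1 − 1) − 0 = 0, and there is no ∂_4, so H_3 = 0.

As a check, the Euler characteristic is 8 − 14 + 7 − 1 = 0, which agrees with 1 − 1 + 0 − 0 = 0.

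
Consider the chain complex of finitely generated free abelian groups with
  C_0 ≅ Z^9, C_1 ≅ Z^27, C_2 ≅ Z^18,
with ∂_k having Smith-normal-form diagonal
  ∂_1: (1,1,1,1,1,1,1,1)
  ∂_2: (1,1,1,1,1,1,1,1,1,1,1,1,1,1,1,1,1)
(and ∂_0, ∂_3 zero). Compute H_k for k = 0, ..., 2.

H_0 ≅ Z,  H_1 ≅ Z^2,  H_2 ≅ Z.

H_0: b_0 = 9 − 0 − 8 = 1; torsion from ∂_1 factors > 1: none. So H_0 ≅ Z.
H_1: b_1 = 27 − 8 − 17 = 2; torsion from ∂_2 factors > 1: none. So H_1 ≅ Z^2.
H_2: b_2 = 18 − 17 − 0 = 1; torsion from ∂_3 factors > 1: none. So H_2 ≅ Z.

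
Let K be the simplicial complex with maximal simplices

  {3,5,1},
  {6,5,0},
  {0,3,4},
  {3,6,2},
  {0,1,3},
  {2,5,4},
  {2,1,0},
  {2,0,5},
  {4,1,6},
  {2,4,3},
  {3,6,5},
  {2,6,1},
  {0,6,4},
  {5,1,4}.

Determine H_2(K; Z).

Fix the vertex order 0 < 1 < 2 < 3 < 4 < 5 < 6 and write every simplex with vertices in increasing order. Then dim K = 2 and the simplices of K are:

  0-simplices (7): [0], [1], [2], [3], [4], [5], [6]
  1-simplices (21): [0,1], [0,2], [0,3], [0,4], [0,5], [0,6], [1,2], [1,3], [1,4], [1,5], [1,6], [2,3], [2,4], [2,5], [2,6], [3,4], [3,5], [3,6], [4,5], [4,6], [5,6]
  2-simplices (14): [0,1,2], [0,1,3], [0,2,5], [0,3,4], [0,4,6], [0,5,6], [1,2,6], [1,3,5], [1,4,5], [1,4,6], [2,3,4], [2,3,6], [2,4,5], [3,5,6]

giving chain groups C_0 ≅ Z^7, C_1 ≅ Z^21, C_2 ≅ Z^14.

Boundary ∂_1: C_1 → C_0 maps an edge to its endpoints' difference, ∂[p,q] = q − p. For instance
  ∂[2,6] = [6] − [2].
This gives a 7×21 integer matrix of rank 6; reducing to Smith normal form yields diagonal entries (1,1,1,1,1,1).

∂_2: C_2 → C_1 acts by ∂[p,q,r] = [q,r] − [p,r] + [p,q]. For instance
  ∂[0,1,2] = [1,2] − [0,2] + [0,1],
  ∂[0,3,4] = [3,4] − [0,4] + [0,3].
This gives a 21×14 integer matrix of rank 13; reducing to Smith normal form yields diagonal entries (1,1,1,1,1,1,1,1,1,1,1,1,1).

Computing H_k = (kernel of ∂_k) / (image of ∂_{k+1}):

  H_2: rank ker ∂_2 − rank ∂_3 = (14 − 13) − 0 = 1, and there is no ∂_3, so H_2 = Z.

(K is a triangulation of the torus T^2.)

H_2 ≅ Z.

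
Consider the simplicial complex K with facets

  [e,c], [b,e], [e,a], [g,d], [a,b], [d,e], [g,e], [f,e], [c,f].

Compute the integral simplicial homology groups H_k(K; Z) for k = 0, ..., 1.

Fix the vertex order a < b < c < d < e < f < g and write every simplex with vertices in increasing order. Then dim K = 1 and the simplices of K are:

  0-simplices (7): a, b, c, d, e, f, g
  1-simplices (9): ab, ae, be, ce, cf, de, dg, ef, eg

Hence C_0 ≅ Z^7, C_1 ≅ Z^9.

The boundary map ∂_1: C_1 → C_0 sends each edge [p,q] (with p < q) to q − p.
The resulting 7×9 matrix has rank 6, and its Smith normal form has invariant factors (1,1,1,1,1,1).

From H_k ≅ ker(∂_k) / im(∂_{k+1}) we obtain:

  H_0: rank C_0 − rank ∂_1 = 7 − 6 = 1, and the invariant factors of ∂_1 are all 1, so H_0 ≅ Z.
  H_1: rank ker ∂_1 − rank ∂_2 = (9 − 6) − 0 = 3, and there is no ∂_2, so H_1 ≅ Z^3.

As a check, the Euler characteristic is 7 − 9 = -2, which agrees with 1 − 3 = -2.

H_0 = Z,  H_1 = Z^3.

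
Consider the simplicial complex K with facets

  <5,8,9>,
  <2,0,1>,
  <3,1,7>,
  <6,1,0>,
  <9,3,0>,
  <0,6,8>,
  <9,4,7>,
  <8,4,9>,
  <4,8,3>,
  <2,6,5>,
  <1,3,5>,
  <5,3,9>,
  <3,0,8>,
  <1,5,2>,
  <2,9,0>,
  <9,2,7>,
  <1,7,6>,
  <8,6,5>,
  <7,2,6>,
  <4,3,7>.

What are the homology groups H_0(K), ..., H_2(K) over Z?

H_0 = Z,  H_1 = Z × Z/2,  H_2 = 0.

Order the vertices as 0 < 1 < 2 < 3 < 4 < 5 < 6 < 7 < 8 < 9. Listing each simplex with vertices in this order, K has dimension 2 with simplices:

  0-simplices (10): [0], [1], [2], [3], [4], [5], [6], [7], [8], [9]
  1-simplices (30): (30 of them)
  2-simplices (20): (20 of them)

so the chain groups are C_0 ≅ Z^10, C_1 ≅ Z^30, C_2 ≅ Z^20.

∂_1: C_1 → C_0 sends each edge [p,q] (with p < q) to q − p.
The resulting 10×30 matrix has rank 9, and its Smith normal form has invariant factors (1,1,1,1,1,1,1,1,1).

The boundary map ∂_2: C_2 → C_1 acts by ∂[p,q,r] = [q,r] − [p,r] + [p,q]. For instance
  ∂[1,3,5] = [3,5] − [1,5] + [1,3],
  ∂[0,2,9] = [2,9] − [0,9] + [0,2].
The 30×20 boundary matrix has rank 20 and Smith normal form diag(1,1,1,1,1,1,1,1,1,1,1,1,1,1,1,1,1,1,1,2).

Computing H_k = (kernel of ∂_k) / (image of ∂_{k+1}):

  H_0: rank C_0 − rank ∂_1 = 10 − 9 = 1, and the invariant factors of ∂_1 are all 1, so H_0 = Z.
  H_1: rank ker ∂_1 − rank ∂_2 = (30 − 9) − 20 = 1, and ∂_2 has invariant factor 2 > 1, so H_1 = Z × Z/2.
  H_2: rank ker ∂_2 − rank ∂_3 = (20 − 20) − 0 = 0, and there is no ∂_3, so H_2 = 0.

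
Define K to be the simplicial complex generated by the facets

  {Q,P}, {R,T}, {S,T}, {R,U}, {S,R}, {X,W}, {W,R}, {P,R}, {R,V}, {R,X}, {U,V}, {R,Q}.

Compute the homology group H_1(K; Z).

K has 9 vertices, 12 edges.
rank ∂_1 = 8, rank ∂_2 = 0 ⇒ b_1 = 12 − 8 − 0 = 4. So H_1 = Z^4.

H_1 = Z^4.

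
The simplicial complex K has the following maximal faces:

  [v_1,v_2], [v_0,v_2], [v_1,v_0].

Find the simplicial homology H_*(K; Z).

H_0 = Z,  H_1 = Z.

Fix the vertex order v_0 < v_1 < v_2 and write every simplex with vertices in increasing order. Then dim K = 1 and the simplices of K are:

  0-simplices (3): [v_0], [v_1], [v_2]
  1-simplices (3): [v_0,v_1], [v_0,v_2], [v_1,v_2]

giving chain groups C_0 ≅ Z^3, C_1 ≅ Z^3.

∂_1: C_1 → C_0 is given by ∂[p,q] = [q] − [p].
The resulting 3×3 matrix has rank 2, and its Smith normal form has invariant factors (1,1).

Reading off H_k = ker ∂_k / im ∂_{k+1}:

  H_0: rank C_0 − rank ∂_1 = 3 − 2 = 1, and the invariant factors of ∂_1 are all 1, so H_0 ≅ Z.
  H_1: rank ker ∂_1 − rank ∂_2 = (3 − 2) − 0 = 1, and there is no ∂_2, so H_1 ≅ Z.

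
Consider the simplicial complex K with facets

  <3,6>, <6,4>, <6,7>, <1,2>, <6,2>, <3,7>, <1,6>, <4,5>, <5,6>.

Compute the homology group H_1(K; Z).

H_1 = Z^3.

Fix the vertex order 1 < 2 < 3 < 4 < 5 < 6 < 7 and write every simplex with vertices in increasing order. Then dim K = 1 and the simplices of K are:

  0-simplices (7): [1], [2], [3], [4], [5], [6], [7]
  1-simplices (9): [1,2], [1,6], [2,6], [3,6], [3,7], [4,5], [4,6], [5,6], [6,7]

so the chain groups are C_0 ≅ Z^7, C_1 ≅ Z^9.

Boundary ∂_1: C_1 → C_0 maps an edge to its endpoints' difference, ∂[p,q] = q − p. For instance
  ∂[6,7] = [7] − [6].
The resulting 7×9 matrix has rank 6, and its Smith normal form has invariant factors (1,1,1,1,1,1).

From H_k ≅ ker(∂_k) / im(∂_{k+1}) we obtain:

  H_1: rank ker ∂_1 − rank ∂_2 = (9 − 6) − 0 = 3, and there is no ∂_2, so H_1 = Z^3.

(K is a triangulation of a wedge of 3 circles.)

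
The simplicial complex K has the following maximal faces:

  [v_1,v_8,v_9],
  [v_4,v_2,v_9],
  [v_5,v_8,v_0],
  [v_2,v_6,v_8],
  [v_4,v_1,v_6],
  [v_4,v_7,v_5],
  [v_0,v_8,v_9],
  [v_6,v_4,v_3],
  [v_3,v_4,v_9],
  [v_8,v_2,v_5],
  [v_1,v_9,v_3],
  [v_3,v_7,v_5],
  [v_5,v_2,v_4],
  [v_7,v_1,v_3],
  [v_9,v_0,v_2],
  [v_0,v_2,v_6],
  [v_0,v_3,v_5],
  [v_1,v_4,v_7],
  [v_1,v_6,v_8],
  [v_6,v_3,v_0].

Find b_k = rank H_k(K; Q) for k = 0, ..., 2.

b_0 = 1, b_1 = 1, b_2 = 0.

Take the total order v_0 < v_1 < v_2 < v_3 < v_4 < v_5 < v_6 < v_7 < v_8 < v_9 on the vertex set. Then K (dimension 2) consists of the simplices:

  0-simplices (10): [v_0], [v_1], [v_2], [v_3], [v_4], [v_5], [v_6], [v_7], [v_8], [v_9]
  1-simplices (30): (30 of them)
  2-simplices (20): (20 of them)

so the chain groups are C_0 ≅ Z^10, C_1 ≅ Z^30, C_2 ≅ Z^20.

∂_1: C_1 → C_0 maps an edge to its endpoints' difference, ∂[p,q] = q − p. For instance
  ∂[v_5,v_7] = [v_7] − [v_5].
This gives a 10×30 integer matrix of rank 9; reducing to Smith normal form yields diagonal entries (1,1,1,1,1,1,1,1,1).

The boundary map ∂_2: C_2 → C_1 sends each 2-simplex [p,q,r] to [q,r] − [p,r] + [p,q]. For instance
  ∂[v_0,v_3,v_5] = [v_3,v_5] − [v_0,v_5] + [v_0,v_3],
  ∂[v_1,v_3,v_7] = [v_3,v_7] − [v_1,v_7] + [v_1,v_3].
As a 30×20 matrix over Z this has rank 20, with invariant factors (1,1,1,1,1,1,1,1,1,1,1,1,1,1,1,1,1,1,1,2).

Computing H_k = (kernel of ∂_k) / (image of ∂_{k+1}):

  H_0: rank C_0 − rank ∂_1 = 10 − 9 = 1, and the invariant factors of ∂_1 are all 1, so H_0 ≅ Z.
  H_1: rank ker ∂_1 − rank ∂_2 = (30 − 9) − 20 = 1, and ∂_2 has invariant factor 2 > 1, so H_1 ≅ Z ⊕ Z/2Z.
  H_2: rank ker ∂_2 − rank ∂_3 = (20 − 20) − 0 = 0, and there is no ∂_3, so H_2 ≅ 0.

As a check, the Euler characteristic is 10 − 30 + 20 = 0, which agrees with 1 − 1 + 0 = 0.

Hence the Betti numbers are b_0 = 1, b_1 = 1, b_2 = 0.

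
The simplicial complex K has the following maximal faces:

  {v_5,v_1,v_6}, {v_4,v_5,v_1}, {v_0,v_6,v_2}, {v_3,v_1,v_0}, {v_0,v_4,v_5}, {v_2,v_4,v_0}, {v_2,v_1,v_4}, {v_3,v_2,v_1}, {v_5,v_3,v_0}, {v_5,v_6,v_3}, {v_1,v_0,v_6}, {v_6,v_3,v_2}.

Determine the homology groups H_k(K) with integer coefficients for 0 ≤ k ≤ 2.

Fix the vertex order v_0 < v_1 < v_2 < v_3 < v_4 < v_5 < v_6 and write every simplex with vertices in increasing order. Then dim K = 2 and the simplices of K are:

  0-simplices (7): [v_0], [v_1], [v_2], [v_3], [v_4], [v_5], [v_6]
  1-simplices (18): (18 of them)
  2-simplices (12): (12 of them)

Hence C_0 ≅ Z^7, C_1 ≅ Z^18, C_2 ≅ Z^12.

The boundary map ∂_1: C_1 → C_0 sends each edge [p,q] (with p < q) to q − p. For instance
  ∂[v_3,v_5] = [v_5] − [v_3].
As a 7×18 matrix over Z this has rank 6, with invariant factors (1,1,1,1,1,1).

The boundary map ∂_2: C_2 → C_1 sends each 2-simplex [p,q,r] to [q,r] − [p,r] + [p,q]. For instance
  ∂[v_0,v_3,v_5] = [v_3,v_5] − [v_0,v_5] + [v_0,v_3],
  ∂[v_2,v_3,v_6] = [v_3,v_6] − [v_2,v_6] + [v_2,v_3].
This gives a 18×12 integer matrix of rank 12; reducing to Smith normal form yields diagonal entries (1,1,1,1,1,1,1,1,1,1,1,2).

Now H_k = ker ∂_k / im ∂_{k+1}, so:

  H_0: rank C_0 − rank ∂_1 = 7 − 6 = 1, and the invariant factors of ∂_1 are all 1, so H_0 ≅ Z.
  H_1: rank ker ∂_1 − rank ∂_2 = (18 − 6) − 12 = 0, and ∂_2 has invariant factor 2 > 1, so H_1 ≅ Z/2.
  H_2: rank ker ∂_2 − rank ∂_3 = (12 − 12) − 0 = 0, and there is no ∂_3, so H_2 ≅ 0.

As a check, the Euler characteristic is 7 − 18 + 12 = 1, which agrees with 1 − 0 + 0 = 1.

H_0 = Z,  H_1 = Z/2,  H_2 = 0.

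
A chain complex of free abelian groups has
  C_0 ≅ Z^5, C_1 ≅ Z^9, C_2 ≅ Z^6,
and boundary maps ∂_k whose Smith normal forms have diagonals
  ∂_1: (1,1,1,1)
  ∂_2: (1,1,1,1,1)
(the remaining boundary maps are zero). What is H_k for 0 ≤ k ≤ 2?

H_0 = Z,  H_1 = 0,  H_2 = Z.

H_0: b_0 = 5 − 0 − 4 = 1; torsion from ∂_1 factors > 1: none. So H_0 = Z.
H_1: b_1 = 9 − 4 − 5 = 0; torsion from ∂_2 factors > 1: none. So H_1 = 0.
H_2: b_2 = 6 − 5 − 0 = 1; torsion from ∂_3 factors > 1: none. So H_2 = Z.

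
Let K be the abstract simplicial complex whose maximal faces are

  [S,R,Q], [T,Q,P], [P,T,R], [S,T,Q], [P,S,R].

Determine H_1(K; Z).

H_1 = Z.

Fix the vertex order P < Q < R < S < T and write every simplex with vertices in increasing order. Then dim K = 2 and the simplices of K are:

  0-simplices (5): P, Q, R, S, T
  1-simplices (10): PQ, PR, PS, PT, QR, QS, QT, RS, RT, ST
  2-simplices (5): PQT, PRS, PRT, QRS, QST

Hence C_0 ≅ Z^5, C_1 ≅ Z^10, C_2 ≅ Z^5.

∂_1: C_1 → C_0 is given by ∂[p,q] = [q] − [p].
The 5×10 boundary matrix has rank 4 and Smith normal form diag(1,1,1,1).

The boundary map ∂_2: C_2 → C_1 maps a triangle to the signed sum of its edges. For instance
  ∂QST = ST − QT + QS,
  ∂QRS = RS − QS + QR.
This gives a 10×5 integer matrix of rank 5; reducing to Smith normal form yields diagonal entries (1,1,1,1,1).

Computing H_k = (kernel of ∂_k) / (image of ∂_{k+1}):

  H_1: rank ker ∂_1 − rank ∂_2 = (10 − 4) − 5 = 1, and the invariant factors of ∂_2 are all 1, so H_1 = Z.

(K is a triangulation of the Möbius band.)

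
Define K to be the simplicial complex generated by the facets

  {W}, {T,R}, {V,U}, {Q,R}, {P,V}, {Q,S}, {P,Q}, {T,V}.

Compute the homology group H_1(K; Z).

H_1 ≅ Z.

Take the total order P < Q < R < S < T < U < V < W on the vertex set. Then K (dimension 1) consists of the simplices:

  0-simplices (8): P, Q, R, S, T, U, V, W
  1-simplices (7): PQ, PV, QR, QS, RT, TV, UV

giving chain groups C_0 ≅ Z^8, C_1 ≅ Z^7.

Boundary ∂_1: C_1 → C_0 sends each edge [p,q] (with p < q) to q − p. For instance
  ∂PQ = Q − P.
The 8×7 boundary matrix has rank 6 and Smith normal form diag(1,1,1,1,1,1).

Reading off H_k = ker ∂_k / im ∂_{k+1}:

  H_1: rank ker ∂_1 − rank ∂_2 = (7 − 6) − 0 = 1, and there is no ∂_2, so H_1 ≅ Z.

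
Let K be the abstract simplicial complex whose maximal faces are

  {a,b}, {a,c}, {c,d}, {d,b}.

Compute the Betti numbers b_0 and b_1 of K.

b_0 = 1, b_1 = 1.

Order the vertices as a < b < c < d. Listing each simplex with vertices in this order, K has dimension 1 with simplices:

  0-simplices (4): a, b, c, d
  1-simplices (4): ab, ac, bd, cd

Hence C_0 ≅ Z^4, C_1 ≅ Z^4.

∂_1: C_1 → C_0 maps an edge to its endpoints' difference, ∂[p,q] = q − p.
The 4×4 boundary matrix has rank 3 and Smith normal form diag(1,1,1).

From H_k ≅ ker(∂_k) / im(∂_{k+1}) we obtain:

  H_0: rank C_0 − rank ∂_1 = 4 − 3 = 1, and the invariant factors of ∂_1 are all 1, so H_0 ≅ Z.
  H_1: rank ker ∂_1 − rank ∂_2 = (4 − 3) − 0 = 1, and there is no ∂_2, so H_1 ≅ Z.

(K is a triangulation of the circle S^1.)

Hence the Betti numbers are b_0 = 1, b_1 = 1.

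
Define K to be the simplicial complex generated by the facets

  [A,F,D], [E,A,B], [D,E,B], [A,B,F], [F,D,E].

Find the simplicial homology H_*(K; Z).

H_0 ≅ Z,  H_1 ≅ Z,  H_2 = 0.

Order the vertices as A < B < D < E < F. Listing each simplex with vertices in this order, K has dimension 2 with simplices:

  0-simplices (5): A, B, D, E, F
  1-simplices (10): AB, AD, AE, AF, BD, BE, BF, DE, DF, EF
  2-simplices (5): ABE, ABF, ADF, BDE, DEF

Hence C_0 ≅ Z^5, C_1 ≅ Z^10, C_2 ≅ Z^5.

∂_1: C_1 → C_0 is given by ∂[p,q] = [q] − [p].
The resulting 5×10 matrix has rank 4, and its Smith normal form has invariant factors (1,1,1,1).

∂_2: C_2 → C_1 acts by ∂[p,q,r] = [q,r] − [p,r] + [p,q]. For instance
  ∂ADF = DF − AF + AD,
  ∂DEF = EF − DF + DE.
The resulting 10×5 matrix has rank 5, and its Smith normal form has invariant factors (1,1,1,1,1).

From H_k ≅ ker(∂_k) / im(∂_{k+1}) we obtain:

  H_0: rank C_0 − rank ∂_1 = 5 − 4 = 1, and the invariant factors of ∂_1 are all 1, so H_0 = Z.
  H_1: rank ker ∂_1 − rank ∂_2 = (10 − 4) − 5 = 1, and the invariant factors of ∂_2 are all 1, so H_1 = Z.
  H_2: rank ker ∂_2 − rank ∂_3 = (5 − 5) − 0 = 0, and there is no ∂_3, so H_2 = 0.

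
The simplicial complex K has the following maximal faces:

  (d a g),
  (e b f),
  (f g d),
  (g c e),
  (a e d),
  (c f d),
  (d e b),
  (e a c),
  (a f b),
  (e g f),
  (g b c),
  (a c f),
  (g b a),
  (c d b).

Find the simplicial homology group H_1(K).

H_1 ≅ Z^2.

Order the vertices as a < b < c < d < e < f < g. Listing each simplex with vertices in this order, K has dimension 2 with simplices:

  0-simplices (7): a, b, c, d, e, f, g
  1-simplices (21): ab, ac, ad, ae, af, ag, bc, bd, be, bf, bg, cd, ce, cf, cg, de, df, dg, ef, eg, fg
  2-simplices (14): abf, abg, ace, acf, ade, adg, bcd, bcg, bde, bef, cdf, ceg, dfg, efg

Hence C_0 ≅ Z^7, C_1 ≅ Z^21, C_2 ≅ Z^14.

The boundary map ∂_1: C_1 → C_0 sends each edge [p,q] (with p < q) to q − p.
The resulting 7×21 matrix has rank 6, and its Smith normal form has invariant factors (1,1,1,1,1,1).

Boundary ∂_2: C_2 → C_1 maps a triangle to the signed sum of its edges. For instance
  ∂bcd = cd − bd + bc,
  ∂cdf = df − cf + cd.
As a 21×14 matrix over Z this has rank 13, with invariant factors (1,1,1,1,1,1,1,1,1,1,1,1,1).

From H_k ≅ ker(∂_k) / im(∂_{k+1}) we obtain:

  H_1: rank ker ∂_1 − rank ∂_2 = (21 − 6) − 13 = 2, and the invariant factors of ∂_2 are all 1, so H_1 = Z^2.

(K is a triangulation of the torus T^2.)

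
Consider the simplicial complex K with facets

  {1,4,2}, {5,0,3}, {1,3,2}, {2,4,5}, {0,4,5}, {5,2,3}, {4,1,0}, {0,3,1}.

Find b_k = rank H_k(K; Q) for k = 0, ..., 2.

b_0 = 1, b_1 = 0, b_2 = 1.

K has 6 vertices, 12 edges, 8 triangles.
rank ∂_0 = 0, rank ∂_1 = 5 ⇒ b_0 = 6 − 0 − 5 = 1; all invariant factors of ∂_1 are 1 so no torsion. So H_0 ≅ Z.
rank ∂_1 = 5, rank ∂_2 = 7 ⇒ b_1 = 12 − 5 − 7 = 0; all invariant factors of ∂_2 are 1 so no torsion. So H_1 ≅ 0.
rank ∂_2 = 7, rank ∂_3 = 0 ⇒ b_2 = 8 − 7 − 0 = 1. So H_2 ≅ Z.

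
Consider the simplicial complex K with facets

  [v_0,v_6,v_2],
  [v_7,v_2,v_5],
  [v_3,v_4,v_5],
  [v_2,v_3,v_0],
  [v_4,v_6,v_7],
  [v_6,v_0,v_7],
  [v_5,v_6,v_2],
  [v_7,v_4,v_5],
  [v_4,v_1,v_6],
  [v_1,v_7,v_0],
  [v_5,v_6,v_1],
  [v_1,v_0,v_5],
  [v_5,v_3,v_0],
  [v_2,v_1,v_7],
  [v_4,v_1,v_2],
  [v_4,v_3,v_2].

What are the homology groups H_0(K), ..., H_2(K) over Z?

Order the vertices as v_0 < v_1 < v_2 < v_3 < v_4 < v_5 < v_6 < v_7. Listing each simplex with vertices in this order, K has dimension 2 with simplices:

  0-simplices (8): [v_0], [v_1], [v_2], [v_3], [v_4], [v_5], [v_6], [v_7]
  1-simplices (24): (24 of them)
  2-simplices (16): (16 of them)

Hence C_0 ≅ Z^8, C_1 ≅ Z^24, C_2 ≅ Z^16.

Boundary ∂_1: C_1 → C_0 maps an edge to its endpoints' difference, ∂[p,q] = q − p.
As a 8×24 matrix over Z this has rank 7, with invariant factors (1,1,1,1,1,1,1).

Boundary ∂_2: C_2 → C_1 acts by ∂[p,q,r] = [q,r] − [p,r] + [p,q]. For instance
  ∂[v_1,v_2,v_7] = [v_2,v_7] − [v_1,v_7] + [v_1,v_2],
  ∂[v_0,v_1,v_7] = [v_1,v_7] − [v_0,v_7] + [v_0,v_1].
As a 24×16 matrix over Z this has rank 15, with invariant factors (1,1,1,1,1,1,1,1,1,1,1,1,1,1,1).

Computing H_k = (kernel of ∂_k) / (image of ∂_{k+1}):

  H_0: rank C_0 − rank ∂_1 = 8 − 7 = 1, and the invariant factors of ∂_1 are all 1, so H_0 ≅ Z.
  H_1: rank ker ∂_1 − rank ∂_2 = (24 − 7) − 15 = 2, and the invariant factors of ∂_2 are all 1, so H_1 ≅ Z^2.
  H_2: rank ker ∂_2 − rank ∂_3 = (16 − 15) − 0 = 1, and there is no ∂_3, so H_2 ≅ Z.

(K is a triangulation of the torus T^2.)

H_0 = Z,  H_1 = Z^2,  H_2 = Z.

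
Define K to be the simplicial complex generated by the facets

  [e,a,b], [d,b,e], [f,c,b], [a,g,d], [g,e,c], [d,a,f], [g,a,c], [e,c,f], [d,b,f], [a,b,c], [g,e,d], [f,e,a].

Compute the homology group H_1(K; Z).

H_1 = Z_2.

K has 7 vertices, 18 edges, 12 triangles.
rank ∂_1 = 6, rank ∂_2 = 12 ⇒ b_1 = 18 − 6 − 12 = 0; ∂_2 has invariant factor(s) [2] giving torsion. So H_1 ≅ Z_2.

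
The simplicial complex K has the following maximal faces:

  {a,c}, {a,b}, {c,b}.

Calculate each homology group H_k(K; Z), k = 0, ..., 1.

H_0 = Z,  H_1 = Z.

Order the vertices as a < b < c. Listing each simplex with vertices in this order, K has dimension 1 with simplices:

  0-simplices (3): a, b, c
  1-simplices (3): ab, ac, bc

giving chain groups C_0 ≅ Z^3, C_1 ≅ Z^3.

∂_1: C_1 → C_0 maps an edge to its endpoints' difference, ∂[p,q] = q − p. For instance
  ∂ab = b − a.
The resulting 3×3 matrix has rank 2, and its Smith normal form has invariant factors (1,1).

Now H_k = ker ∂_k / im ∂_{k+1}, so:

  H_0: rank C_0 − rank ∂_1 = 3 − 2 = 1, and the invariant factors of ∂_1 are all 1, so H_0 = Z.
  H_1: rank ker ∂_1 − rank ∂_2 = (3 − 2) − 0 = 1, and there is no ∂_2, so H_1 = Z.

(K is a triangulation of the circle S^1.)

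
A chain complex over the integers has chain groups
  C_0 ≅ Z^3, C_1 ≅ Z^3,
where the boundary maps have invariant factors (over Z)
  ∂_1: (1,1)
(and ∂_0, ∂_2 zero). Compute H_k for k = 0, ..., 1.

H_0: b_0 = 3 − 0 − 2 = 1; torsion from ∂_1 factors > 1: none. So H_0 = Z.
H_1: b_1 = 3 − 2 − 0 = 1; torsion from ∂_2 factors > 1: none. So H_1 = Z.

H_0 = Z,  H_1 = Z.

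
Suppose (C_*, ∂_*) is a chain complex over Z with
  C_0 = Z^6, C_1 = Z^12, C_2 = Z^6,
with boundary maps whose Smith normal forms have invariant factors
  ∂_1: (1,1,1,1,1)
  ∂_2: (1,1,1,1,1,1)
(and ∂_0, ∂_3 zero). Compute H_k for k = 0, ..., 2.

H_0: b_0 = 6 − 0 − 5 = 1; torsion from ∂_1 factors > 1: none. So H_0 = Z.
H_1: b_1 = 12 − 5 − 6 = 1; torsion from ∂_2 factors > 1: none. So H_1 = Z.
H_2: b_2 = 6 − 6 − 0 = 0; torsion from ∂_3 factors > 1: none. So H_2 = 0.

H_0 = Z,  H_1 = Z,  H_2 = 0.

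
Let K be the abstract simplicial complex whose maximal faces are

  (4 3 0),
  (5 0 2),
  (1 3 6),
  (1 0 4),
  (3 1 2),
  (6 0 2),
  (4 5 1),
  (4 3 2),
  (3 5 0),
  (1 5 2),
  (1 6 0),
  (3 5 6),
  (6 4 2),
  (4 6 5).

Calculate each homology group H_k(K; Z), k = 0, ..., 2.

H_0 = Z,  H_1 = Z^2,  H_2 = Z.

Fix the vertex order 0 < 1 < 2 < 3 < 4 < 5 < 6 and write every simplex with vertices in increasing order. Then dim K = 2 and the simplices of K are:

  0-simplices (7): [0], [1], [2], [3], [4], [5], [6]
  1-simplices (21): [0,1], [0,2], [0,3], [0,4], [0,5], [0,6], [1,2], [1,3], [1,4], [1,5], [1,6], [2,3], [2,4], [2,5], [2,6], [3,4], [3,5], [3,6], [4,5], [4,6], [5,6]
  2-simplices (14): [0,1,4], [0,1,6], [0,2,5], [0,2,6], [0,3,4], [0,3,5], [1,2,3], [1,2,5], [1,3,6], [1,4,5], [2,3,4], [2,4,6], [3,5,6], [4,5,6]

giving chain groups C_0 ≅ Z^7, C_1 ≅ Z^21, C_2 ≅ Z^14.

The boundary map ∂_1: C_1 → C_0 maps an edge to its endpoints' difference, ∂[p,q] = q − p. For instance
  ∂[0,3] = [3] − [0].
The resulting 7×21 matrix has rank 6, and its Smith normal form has invariant factors (1,1,1,1,1,1).

The boundary map ∂_2: C_2 → C_1 acts by ∂[p,q,r] = [q,r] − [p,r] + [p,q]. For instance
  ∂[0,3,4] = [3,4] − [0,4] + [0,3],
  ∂[3,5,6] = [5,6] − [3,6] + [3,5].
As a 21×14 matrix over Z this has rank 13, with invariant factors (1,1,1,1,1,1,1,1,1,1,1,1,1).

Reading off H_k = ker ∂_k / im ∂_{k+1}:

  H_0: rank C_0 − rank ∂_1 = 7 − 6 = 1, and the invariant factors of ∂_1 are all 1, so H_0 = Z.
  H_1: rank ker ∂_1 − rank ∂_2 = (21 − 6) − 13 = 2, and the invariant factors of ∂_2 are all 1, so H_1 = Z^2.
  H_2: rank ker ∂_2 − rank ∂_3 = (14 − 13) − 0 = 1, and there is no ∂_3, so H_2 = Z.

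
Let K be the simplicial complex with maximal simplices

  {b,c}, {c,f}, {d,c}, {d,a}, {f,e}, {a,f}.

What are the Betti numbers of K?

b_0 = 1, b_1 = 1.

We work with the vertex ordering a < b < c < d < e < f. The simplices of K, each written with vertices in increasing order, are:

  0-simplices (6): a, b, c, d, e, f
  1-simplices (6): ad, af, bc, cd, cf, ef

giving chain groups C_0 ≅ Z^6, C_1 ≅ Z^6.

The boundary map ∂_1: C_1 → C_0 is given by ∂[p,q] = [q] − [p].
The resulting 6×6 matrix has rank 5, and its Smith normal form has invariant factors (1,1,1,1,1).

Now H_k = ker ∂_k / im ∂_{k+1}, so:

  H_0: rank C_0 − rank ∂_1 = 6 − 5 = 1, and the invariant factors of ∂_1 are all 1, so H_0 = Z.
  H_1: rank ker ∂_1 − rank ∂_2 = (6 − 5) − 0 = 1, and there is no ∂_2, so H_1 = Z.

Hence the Betti numbers are b_0 = 1, b_1 = 1.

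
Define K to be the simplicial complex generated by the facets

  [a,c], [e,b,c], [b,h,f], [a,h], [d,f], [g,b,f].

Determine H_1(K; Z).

We work with the vertex ordering a < b < c < d < e < f < g < h. The simplices of K, each written with vertices in increasing order, are:

  0-simplices (8): a, b, c, d, e, f, g, h
  1-simplices (11): ac, ah, bc, be, bf, bg, bh, ce, df, fg, fh
  2-simplices (3): bce, bfg, bfh

giving chain groups C_0 ≅ Z^8, C_1 ≅ Z^11, C_2 ≅ Z^3.

Boundary ∂_1: C_1 → C_0 maps an edge to its endpoints' difference, ∂[p,q] = q − p. For instance
  ∂bc = c − b.
The resulting 8×11 matrix has rank 7, and its Smith normal form has invariant factors (1,1,1,1,1,1,1).

Boundary ∂_2: C_2 → C_1 maps a triangle to the signed sum of its edges. For instance
  ∂bfg = fg − bg + bf,
  ∂bce = ce − be + bc.
The 11×3 boundary matrix has rank 3 and Smith normal form diag(1,1,1).

Reading off H_k = ker ∂_k / im ∂_{k+1}:

  H_1: rank ker ∂_1 − rank ∂_2 = (11 − 7) − 3 = 1, and the invariant factors of ∂_2 are all 1, so H_1 = Z.

H_1 ≅ Z.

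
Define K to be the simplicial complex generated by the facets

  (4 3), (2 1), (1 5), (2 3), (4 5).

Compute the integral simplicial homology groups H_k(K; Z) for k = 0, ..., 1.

Take the total order 1 < 2 < 3 < 4 < 5 on the vertex set. Then K (dimension 1) consists of the simplices:

  0-simplices (5): [1], [2], [3], [4], [5]
  1-simplices (5): [1,2], [1,5], [2,3], [3,4], [4,5]

so the chain groups are C_0 ≅ Z^5, C_1 ≅ Z^5.

The boundary map ∂_1: C_1 → C_0 sends each edge [p,q] (with p < q) to q − p. For instance
  ∂[1,5] = [5] − [1].
The 5×5 boundary matrix has rank 4 and Smith normal form diag(1,1,1,1).

Reading off H_k = ker ∂_k / im ∂_{k+1}:

  H_0: rank C_0 − rank ∂_1 = 5 − 4 = 1, and the invariant factors of ∂_1 are all 1, so H_0 ≅ Z.
  H_1: rank ker ∂_1 − rank ∂_2 = (5 − 4) − 0 = 1, and there is no ∂_2, so H_1 ≅ Z.

H_0 ≅ Z,  H_1 ≅ Z.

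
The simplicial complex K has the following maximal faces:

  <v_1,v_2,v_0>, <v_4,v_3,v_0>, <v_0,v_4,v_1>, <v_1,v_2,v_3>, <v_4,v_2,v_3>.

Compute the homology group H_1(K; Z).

H_1 = Z.

Order the vertices as v_0 < v_1 < v_2 < v_3 < v_4. Listing each simplex with vertices in this order, K has dimension 2 with simplices:

  0-simplices (5): [v_0], [v_1], [v_2], [v_3], [v_4]
  1-simplices (10): [v_0,v_1], [v_0,v_2], [v_0,v_3], [v_0,v_4], [v_1,v_2], [v_1,v_3], [v_1,v_4], [v_2,v_3], [v_2,v_4], [v_3,v_4]
  2-simplices (5): [v_0,v_1,v_2], [v_0,v_1,v_4], [v_0,v_3,v_4], [v_1,v_2,v_3], [v_2,v_3,v_4]

so the chain groups are C_0 ≅ Z^5, C_1 ≅ Z^10, C_2 ≅ Z^5.

The boundary map ∂_1: C_1 → C_0 is given by ∂[p,q] = [q] − [p]. For instance
  ∂[v_0,v_1] = [v_1] − [v_0].
The 5×10 boundary matrix has rank 4 and Smith normal form diag(1,1,1,1).

The boundary map ∂_2: C_2 → C_1 maps a triangle to the signed sum of its edges. For instance
  ∂[v_2,v_3,v_4] = [v_3,v_4] − [v_2,v_4] + [v_2,v_3],
  ∂[v_0,v_1,v_4] = [v_1,v_4] − [v_0,v_4] + [v_0,v_1].
This gives a 10×5 integer matrix of rank 5; reducing to Smith normal form yields diagonal entries (1,1,1,1,1).

Computing H_k = (kernel of ∂_k) / (image of ∂_{k+1}):

  H_1: rank ker ∂_1 − rank ∂_2 = (10 − 4) − 5 = 1, and the invariant factors of ∂_2 are all 1, so H_1 ≅ Z.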